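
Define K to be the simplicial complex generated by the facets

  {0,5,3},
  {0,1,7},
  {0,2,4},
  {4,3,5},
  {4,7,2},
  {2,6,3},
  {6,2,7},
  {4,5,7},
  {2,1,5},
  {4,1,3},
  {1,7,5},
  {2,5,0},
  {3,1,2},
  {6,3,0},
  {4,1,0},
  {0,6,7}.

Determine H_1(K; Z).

H_1 = Z^2.

Fix the vertex order 0 < 1 < 2 < 3 < 4 < 5 < 6 < 7 and write every simplex with vertices in increasing order. Then dim K = 2 and the simplices of K are:

  0-simplices (8): [0], [1], [2], [3], [4], [5], [6], [7]
  1-simplices (24): (24 of them)
  2-simplices (16): [0,1,4], [0,1,7], [0,2,4], [0,2,5], [0,3,5], [0,3,6], [0,6,7], [1,2,3], [1,2,5], [1,3,4], [1,5,7], [2,3,6], [2,4,7], [2,6,7], [3,4,5], [4,5,7]

giving chain groups C_0 ≅ Z^8, C_1 ≅ Z^24, C_2 ≅ Z^16.

∂_1: C_1 → C_0 is given by ∂[p,q] = [q] − [p].
The resulting 8×24 matrix has rank 7, and its Smith normal form has invariant factors (1,1,1,1,1,1,1).

∂_2: C_2 → C_1 acts by ∂[p,q,r] = [q,r] − [p,r] + [p,q]. For instance
  ∂[3,4,5] = [4,5] − [3,5] + [3,4],
  ∂[0,3,6] = [3,6] − [0,6] + [0,3].
The 24×16 boundary matrix has rank 15 and Smith normal form diag(1,1,1,1,1,1,1,1,1,1,1,1,1,1,1).

Computing H_k = (kernel of ∂_k) / (image of ∂_{k+1}):

  H_1: rank ker ∂_1 − rank ∂_2 = (24 − 7) − 15 = 2, and the invariant factors of ∂_2 are all 1, so H_1 = Z^2.

(K is a triangulation of the torus T^2.)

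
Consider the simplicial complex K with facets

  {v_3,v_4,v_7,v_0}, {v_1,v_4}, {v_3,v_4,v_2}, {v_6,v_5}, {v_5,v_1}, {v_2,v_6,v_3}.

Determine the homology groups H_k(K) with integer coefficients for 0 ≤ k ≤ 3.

H_0 ≅ Z,  H_1 ≅ Z,  H_2 = 0,  H_3 = 0.

Order the vertices as v_0 < v_1 < v_2 < v_3 < v_4 < v_5 < v_6 < v_7. Listing each simplex with vertices in this order, K has dimension 3 with simplices:

  0-simplices (8): [v_0], [v_1], [v_2], [v_3], [v_4], [v_5], [v_6], [v_7]
  1-simplices (13): [v_0,v_3], [v_0,v_4], [v_0,v_7], [v_1,v_4], [v_1,v_5], [v_2,v_3], [v_2,v_4], [v_2,v_6], [v_3,v_4], [v_3,v_6], [v_3,v_7], [v_4,v_7], [v_5,v_6]
  2-simplices (6): [v_0,v_3,v_4], [v_0,v_3,v_7], [v_0,v_4,v_7], [v_2,v_3,v_4], [v_2,v_3,v_6], [v_3,v_4,v_7]
  3-simplices (1): [v_0,v_3,v_4,v_7]

so the chain groups are C_0 ≅ Z^8, C_1 ≅ Z^13, C_2 ≅ Z^6, C_3 ≅ Z^1.

Boundary ∂_1: C_1 → C_0 sends each edge [p,q] (with p < q) to q − p. For instance
  ∂[v_0,v_4] = [v_4] − [v_0].
As a 8×13 matrix over Z this has rank 7, with invariant factors (1,1,1,1,1,1,1).

Boundary ∂_2: C_2 → C_1 maps a triangle to the signed sum of its edges. For instance
  ∂[v_2,v_3,v_6] = [v_3,v_6] − [v_2,v_6] + [v_2,v_3],
  ∂[v_0,v_3,v_4] = [v_3,v_4] − [v_0,v_4] + [v_0,v_3].
As a 13×6 matrix over Z this has rank 5, with invariant factors (1,1,1,1,1).

∂_3: C_3 → C_2 sends each 3-simplex σ to the alternating sum Σ_i (−1)^i (σ with its i-th vertex removed). For instance
  ∂[v_0,v_3,v_4,v_7] = [v_3,v_4,v_7] − [v_0,v_4,v_7] + [v_0,v_3,v_7] − [v_0,v_3,v_4].
The resulting 6×1 matrix has rank 1, and its Smith normal form has invariant factors (1).

From H_k ≅ ker(∂_k) / im(∂_{k+1}) we obtain:

  H_0: rank C_0 − rank ∂_1 = 8 − 7 = 1, and the invariant factors of ∂_1 are all 1, so H_0 = Z.
  H_1: rank ker ∂_1 − rank ∂_2 = (13 − 7) − 5 = 1, and the invariant factors of ∂_2 are all 1, so H_1 = Z.
  H_2: rank ker ∂_2 − rank ∂_3 = (6 − 5) − 1 = 0, and the invariant factors of ∂_3 are all 1, so H_2 = 0.
  H_3: rank ker ∂_3 − rank ∂_4 = (1 − 1) − 0 = 0, and there is no ∂_4, so H_3 = 0.

As a check, the Euler characteristic is 8 − 13 + 6 − 1 = 0, which agrees with 1 − 1 + 0 − 0 = 0.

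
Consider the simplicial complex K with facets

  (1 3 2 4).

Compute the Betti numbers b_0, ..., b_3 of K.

Fix the vertex order 1 < 2 < 3 < 4 and write every simplex with vertices in increasing order. Then dim K = 3 and the simplices of K are:

  0-simplices (4): [1], [2], [3], [4]
  1-simplices (6): [1,2], [1,3], [1,4], [2,3], [2,4], [3,4]
  2-simplices (4): [1,2,3], [1,2,4], [1,3,4], [2,3,4]
  3-simplices (1): [1,2,3,4]

so the chain groups are C_0 ≅ Z^4, C_1 ≅ Z^6, C_2 ≅ Z^4, C_3 ≅ Z^1.

∂_1: C_1 → C_0 is given by ∂[p,q] = [q] − [p].
The 4×6 boundary matrix has rank 3 and Smith normal form diag(1,1,1).

∂_2: C_2 → C_1 maps a triangle to the signed sum of its edges. For instance
  ∂[1,3,4] = [3,4] − [1,4] + [1,3],
  ∂[2,3,4] = [3,4] − [2,4] + [2,3].
The 6×4 boundary matrix has rank 3 and Smith normal form diag(1,1,1).

The boundary map ∂_3: C_3 → C_2 sends each 3-simplex σ to the alternating sum Σ_i (−1)^i (σ with its i-th vertex removed). For instance
  ∂[1,2,3,4] = [2,3,4] − [1,3,4] + [1,2,4] − [1,2,3].
As a 4×1 matrix over Z this has rank 1, with invariant factors (1).

From H_k ≅ ker(∂_k) / im(∂_{k+1}) we obtain:

  H_0: rank C_0 − rank ∂_1 = 4 − 3 = 1, and the invariant factors of ∂_1 are all 1, so H_0 = Z.
  H_1: rank ker ∂_1 − rank ∂_2 = (6 − 3) − 3 = 0, and the invariant factors of ∂_2 are all 1, so H_1 = 0.
  H_2: rank ker ∂_2 − rank ∂_3 = (4 − 3) − 1 = 0, and the invariant factors of ∂_3 are all 1, so H_2 = 0.
  H_3: rank ker ∂_3 − rank ∂_4 = (1 − 1) − 0 = 0, and there is no ∂_4, so H_3 = 0.

(K is a triangulation of the 3-simplex.)

Hence the Betti numbers are b_0 = 1, b_1 = 0, b_2 = 0, b_3 = 0.

b_0 = 1, b_1 = 0, b_2 = 0, b_3 = 0.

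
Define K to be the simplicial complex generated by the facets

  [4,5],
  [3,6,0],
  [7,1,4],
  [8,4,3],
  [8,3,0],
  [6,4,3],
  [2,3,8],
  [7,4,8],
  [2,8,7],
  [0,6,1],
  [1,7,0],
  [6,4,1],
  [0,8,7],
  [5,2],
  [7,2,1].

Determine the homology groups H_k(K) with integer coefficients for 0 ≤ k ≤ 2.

Order the vertices as 0 < 1 < 2 < 3 < 4 < 5 < 6 < 7 < 8. Listing each simplex with vertices in this order, K has dimension 2 with simplices:

  0-simplices (9): [0], [1], [2], [3], [4], [5], [6], [7], [8]
  1-simplices (21): [0,1], [0,3], [0,6], [0,7], [0,8], [1,2], [1,4], [1,6], [1,7], [2,3], [2,5], [2,7], [2,8], [3,4], [3,6], [3,8], [4,5], [4,6], [4,7], [4,8], [7,8]
  2-simplices (13): [0,1,6], [0,1,7], [0,3,6], [0,3,8], [0,7,8], [1,2,7], [1,4,6], [1,4,7], [2,3,8], [2,7,8], [3,4,6], [3,4,8], [4,7,8]

Hence C_0 ≅ Z^9, C_1 ≅ Z^21, C_2 ≅ Z^13.

Boundary ∂_1: C_1 → C_0 is given by ∂[p,q] = [q] − [p]. For instance
  ∂[4,7] = [7] − [4].
This gives a 9×21 integer matrix of rank 8; reducing to Smith normal form yields diagonal entries (1,1,1,1,1,1,1,1).

The boundary map ∂_2: C_2 → C_1 maps a triangle to the signed sum of its edges. For instance
  ∂[0,3,6] = [3,6] − [0,6] + [0,3],
  ∂[1,4,6] = [4,6] − [1,6] + [1,4].
The resulting 21×13 matrix has rank 12, and its Smith normal form has invariant factors (1,1,1,1,1,1,1,1,1,1,1,1).

From H_k ≅ ker(∂_k) / im(∂_{k+1}) we obtain:

  H_0: rank C_0 − rank ∂_1 = 9 − 8 = 1, and the invariant factors of ∂_1 are all 1, so H_0 = Z.
  H_1: rank ker ∂_1 − rank ∂_2 = (21 − 8) − 12 = 1, and the invariant factors of ∂_2 are all 1, so H_1 = Z.
  H_2: rank ker ∂_2 − rank ∂_3 = (13 − 12) − 0 = 1, and there is no ∂_3, so H_2 = Z.

As a check, the Euler characteristic is 9 − 21 + 13 = 1, which agrees with 1 − 1 + 1 = 1.

H_0 ≅ Z,  H_1 ≅ Z,  H_2 ≅ Z.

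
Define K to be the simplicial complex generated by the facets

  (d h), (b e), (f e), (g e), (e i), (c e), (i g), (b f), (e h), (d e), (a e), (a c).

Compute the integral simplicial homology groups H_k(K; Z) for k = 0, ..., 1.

K has 9 vertices, 12 edges.
rank ∂_0 = 0, rank ∂_1 = 8 ⇒ b_0 = 9 − 0 − 8 = 1; all invariant factors of ∂_1 are 1 so no torsion. So H_0 = Z.
rank ∂_1 = 8, rank ∂_2 = 0 ⇒ b_1 = 12 − 8 − 0 = 4. So H_1 = Z^4.

H_0 ≅ Z,  H_1 ≅ Z^4.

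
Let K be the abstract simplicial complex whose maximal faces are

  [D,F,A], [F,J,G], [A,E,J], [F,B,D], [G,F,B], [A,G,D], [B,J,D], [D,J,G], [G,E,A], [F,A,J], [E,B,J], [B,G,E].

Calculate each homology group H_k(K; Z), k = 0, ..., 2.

Take the total order A < B < D < E < F < G < J on the vertex set. Then K (dimension 2) consists of the simplices:

  0-simplices (7): A, B, D, E, F, G, J
  1-simplices (18): AD, AE, AF, AG, AJ, BD, BE, BF, BG, BJ, DF, DG, DJ, EG, EJ, FG, FJ, GJ
  2-simplices (12): ADF, ADG, AEG, AEJ, AFJ, BDF, BDJ, BEG, BEJ, BFG, DGJ, FGJ

so the chain groups are C_0 ≅ Z^7, C_1 ≅ Z^18, C_2 ≅ Z^12.

∂_1: C_1 → C_0 maps an edge to its endpoints' difference, ∂[p,q] = q − p. For instance
  ∂DJ = J − D.
This gives a 7×18 integer matrix of rank 6; reducing to Smith normal form yields diagonal entries (1,1,1,1,1,1).

∂_2: C_2 → C_1 acts by ∂[p,q,r] = [q,r] − [p,r] + [p,q]. For instance
  ∂DGJ = GJ − DJ + DG,
  ∂ADF = DF − AF + AD.
This gives a 18×12 integer matrix of rank 12; reducing to Smith normal form yields diagonal entries (1,1,1,1,1,1,1,1,1,1,1,2).

Now H_k = ker ∂_k / im ∂_{k+1}, so:

  H_0: rank C_0 − rank ∂_1 = 7 − 6 = 1, and the invariant factors of ∂_1 are all 1, so H_0 = Z.
  H_1: rank ker ∂_1 − rank ∂_2 = (18 − 6) − 12 = 0, and ∂_2 has invariant factor 2 > 1, so H_1 = Z_2.
  H_2: rank ker ∂_2 − rank ∂_3 = (12 − 12) − 0 = 0, and there is no ∂_3, so H_2 = 0.

As a check, the Euler characteristic is 7 − 18 + 12 = 1, which agrees with 1 − 0 + 0 = 1.

H_0 ≅ Z,  H_1 ≅ Z_2,  H_2 = 0.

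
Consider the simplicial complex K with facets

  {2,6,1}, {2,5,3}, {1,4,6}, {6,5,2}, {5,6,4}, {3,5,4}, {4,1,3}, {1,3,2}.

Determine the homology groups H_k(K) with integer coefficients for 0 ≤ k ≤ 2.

Order the vertices as 1 < 2 < 3 < 4 < 5 < 6. Listing each simplex with vertices in this order, K has dimension 2 with simplices:

  0-simplices (6): [1], [2], [3], [4], [5], [6]
  1-simplices (12): [1,2], [1,3], [1,4], [1,6], [2,3], [2,5], [2,6], [3,4], [3,5], [4,5], [4,6], [5,6]
  2-simplices (8): [1,2,3], [1,2,6], [1,3,4], [1,4,6], [2,3,5], [2,5,6], [3,4,5], [4,5,6]

giving chain groups C_0 ≅ Z^6, C_1 ≅ Z^12, C_2 ≅ Z^8.

∂_1: C_1 → C_0 sends each edge [p,q] (with p < q) to q − p.
As a 6×12 matrix over Z this has rank 5, with invariant factors (1,1,1,1,1).

The boundary map ∂_2: C_2 → C_1 maps a triangle to the signed sum of its edges. For instance
  ∂[1,3,4] = [3,4] − [1,4] + [1,3],
  ∂[1,2,3] = [2,3] − [1,3] + [1,2].
As a 12×8 matrix over Z this has rank 7, with invariant factors (1,1,1,1,1,1,1).

Computing H_k = (kernel of ∂_k) / (image of ∂_{k+1}):

  H_0: rank C_0 − rank ∂_1 = 6 − 5 = 1, and the invariant factors of ∂_1 are all 1, so H_0 ≅ Z.
  H_1: rank ker ∂_1 − rank ∂_2 = (12 − 5) − 7 = 0, and the invariant factors of ∂_2 are all 1, so H_1 ≅ 0.
  H_2: rank ker ∂_2 − rank ∂_3 = (8 − 7) − 0 = 1, and there is no ∂_3, so H_2 ≅ Z.

As a check, the Euler characteristic is 6 − 12 + 8 = 2, which agrees with 1 − 0 + 1 = 2.
(K is a triangulation of the 2-sphere S^2.)

H_0 = Z,  H_1 = 0,  H_2 = Z.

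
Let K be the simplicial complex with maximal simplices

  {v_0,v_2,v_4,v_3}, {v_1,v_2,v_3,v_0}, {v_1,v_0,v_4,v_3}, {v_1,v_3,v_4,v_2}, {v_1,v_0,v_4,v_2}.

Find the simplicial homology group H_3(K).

H_3 = Z.

Fix the vertex order v_0 < v_1 < v_2 < v_3 < v_4 and write every simplex with vertices in increasing order. Then dim K = 3 and the simplices of K are:

  0-simplices (5): [v_0], [v_1], [v_2], [v_3], [v_4]
  1-simplices (10): [v_0,v_1], [v_0,v_2], [v_0,v_3], [v_0,v_4], [v_1,v_2], [v_1,v_3], [v_1,v_4], [v_2,v_3], [v_2,v_4], [v_3,v_4]
  2-simplices (10): [v_0,v_1,v_2], [v_0,v_1,v_3], [v_0,v_1,v_4], [v_0,v_2,v_3], [v_0,v_2,v_4], [v_0,v_3,v_4], [v_1,v_2,v_3], [v_1,v_2,v_4], [v_1,v_3,v_4], [v_2,v_3,v_4]
  3-simplices (5): [v_0,v_1,v_2,v_3], [v_0,v_1,v_2,v_4], [v_0,v_1,v_3,v_4], [v_0,v_2,v_3,v_4], [v_1,v_2,v_3,v_4]

so the chain groups are C_0 ≅ Z^5, C_1 ≅ Z^10, C_2 ≅ Z^10, C_3 ≅ Z^5.

Boundary ∂_1: C_1 → C_0 sends each edge [p,q] (with p < q) to q − p. For instance
  ∂[v_0,v_1] = [v_1] − [v_0].
This gives a 5×10 integer matrix of rank 4; reducing to Smith normal form yields diagonal entries (1,1,1,1).

The boundary map ∂_2: C_2 → C_1 acts by ∂[p,q,r] = [q,r] − [p,r] + [p,q]. For instance
  ∂[v_0,v_2,v_3] = [v_2,v_3] − [v_0,v_3] + [v_0,v_2],
  ∂[v_2,v_3,v_4] = [v_3,v_4] − [v_2,v_4] + [v_2,v_3].
The 10×10 boundary matrix has rank 6 and Smith normal form diag(1,1,1,1,1,1).

Boundary ∂_3: C_3 → C_2 sends each 3-simplex σ to the alternating sum Σ_i (−1)^i (σ with its i-th vertex removed). For instance
  ∂[v_1,v_2,v_3,v_4] = [v_2,v_3,v_4] − [v_1,v_3,v_4] + [v_1,v_2,v_4] − [v_1,v_2,v_3],
  ∂[v_0,v_2,v_3,v_4] = [v_2,v_3,v_4] − [v_0,v_3,v_4] + [v_0,v_2,v_4] − [v_0,v_2,v_3].
As a 10×5 matrix over Z this has rank 4, with invariant factors (1,1,1,1).

From H_k ≅ ker(∂_k) / im(∂_{k+1}) we obtain:

  H_3: rank ker ∂_3 − rank ∂_4 = (5 − 4) − 0 = 1, and there is no ∂_4, so H_3 ≅ Z.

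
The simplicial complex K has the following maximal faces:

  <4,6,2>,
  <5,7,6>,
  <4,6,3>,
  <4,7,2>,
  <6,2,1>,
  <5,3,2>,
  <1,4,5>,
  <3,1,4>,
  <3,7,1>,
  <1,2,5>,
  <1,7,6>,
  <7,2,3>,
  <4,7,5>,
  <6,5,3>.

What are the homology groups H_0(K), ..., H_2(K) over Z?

Fix the vertex order 1 < 2 < 3 < 4 < 5 < 6 < 7 and write every simplex with vertices in increasing order. Then dim K = 2 and the simplices of K are:

  0-simplices (7): [1], [2], [3], [4], [5], [6], [7]
  1-simplices (21): [1,2], [1,3], [1,4], [1,5], [1,6], [1,7], [2,3], [2,4], [2,5], [2,6], [2,7], [3,4], [3,5], [3,6], [3,7], [4,5], [4,6], [4,7], [5,6], [5,7], [6,7]
  2-simplices (14): [1,2,5], [1,2,6], [1,3,4], [1,3,7], [1,4,5], [1,6,7], [2,3,5], [2,3,7], [2,4,6], [2,4,7], [3,4,6], [3,5,6], [4,5,7], [5,6,7]

giving chain groups C_0 ≅ Z^7, C_1 ≅ Z^21, C_2 ≅ Z^14.

∂_1: C_1 → C_0 sends each edge [p,q] (with p < q) to q − p. For instance
  ∂[3,5] = [5] − [3].
The 7×21 boundary matrix has rank 6 and Smith normal form diag(1,1,1,1,1,1).

The boundary map ∂_2: C_2 → C_1 sends each 2-simplex [p,q,r] to [q,r] − [p,r] + [p,q]. For instance
  ∂[1,4,5] = [4,5] − [1,5] + [1,4],
  ∂[5,6,7] = [6,7] − [5,7] + [5,6].
This gives a 21×14 integer matrix of rank 13; reducing to Smith normal form yields diagonal entries (1,1,1,1,1,1,1,1,1,1,1,1,1).

Reading off H_k = ker ∂_k / im ∂_{k+1}:

  H_0: rank C_0 − rank ∂_1 = 7 − 6 = 1, and the invariant factors of ∂_1 are all 1, so H_0 = Z.
  H_1: rank ker ∂_1 − rank ∂_2 = (21 − 6) − 13 = 2, and the invariant factors of ∂_2 are all 1, so H_1 = Z^2.
  H_2: rank ker ∂_2 − rank ∂_3 = (14 − 13) − 0 = 1, and there is no ∂_3, so H_2 = Z.

H_0 ≅ Z,  H_1 ≅ Z^2,  H_2 ≅ Z.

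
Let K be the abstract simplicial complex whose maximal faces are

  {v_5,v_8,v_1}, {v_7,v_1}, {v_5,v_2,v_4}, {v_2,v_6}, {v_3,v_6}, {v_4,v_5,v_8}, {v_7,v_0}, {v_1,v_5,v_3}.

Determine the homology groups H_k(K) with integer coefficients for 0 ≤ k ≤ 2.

We work with the vertex ordering v_0 < v_1 < v_2 < v_3 < v_4 < v_5 < v_6 < v_7 < v_8. The simplices of K, each written with vertices in increasing order, are:

  0-simplices (9): [v_0], [v_1], [v_2], [v_3], [v_4], [v_5], [v_6], [v_7], [v_8]
  1-simplices (13): [v_0,v_7], [v_1,v_3], [v_1,v_5], [v_1,v_7], [v_1,v_8], [v_2,v_4], [v_2,v_5], [v_2,v_6], [v_3,v_5], [v_3,v_6], [v_4,v_5], [v_4,v_8], [v_5,v_8]
  2-simplices (4): [v_1,v_3,v_5], [v_1,v_5,v_8], [v_2,v_4,v_5], [v_4,v_5,v_8]

so the chain groups are C_0 ≅ Z^9, C_1 ≅ Z^13, C_2 ≅ Z^4.

∂_1: C_1 → C_0 maps an edge to its endpoints' difference, ∂[p,q] = q − p. For instance
  ∂[v_2,v_6] = [v_6] − [v_2].
This gives a 9×13 integer matrix of rank 8; reducing to Smith normal form yields diagonal entries (1,1,1,1,1,1,1,1).

Boundary ∂_2: C_2 → C_1 sends each 2-simplex [p,q,r] to [q,r] − [p,r] + [p,q]. For instance
  ∂[v_1,v_3,v_5] = [v_3,v_5] − [v_1,v_5] + [v_1,v_3],
  ∂[v_2,v_4,v_5] = [v_4,v_5] − [v_2,v_5] + [v_2,v_4].
This gives a 13×4 integer matrix of rank 4; reducing to Smith normal form yields diagonal entries (1,1,1,1).

Computing H_k = (kernel of ∂_k) / (image of ∂_{k+1}):

  H_0: rank C_0 − rank ∂_1 = 9 − 8 = 1, and the invariant factors of ∂_1 are all 1, so H_0 ≅ Z.
  H_1: rank ker ∂_1 − rank ∂_2 = (13 − 8) − 4 = 1, and the invariant factors of ∂_2 are all 1, so H_1 ≅ Z.
  H_2: rank ker ∂_2 − rank ∂_3 = (4 − 4) − 0 = 0, and there is no ∂_3, so H_2 ≅ 0.

H_0 ≅ Z,  H_1 ≅ Z,  H_2 = 0.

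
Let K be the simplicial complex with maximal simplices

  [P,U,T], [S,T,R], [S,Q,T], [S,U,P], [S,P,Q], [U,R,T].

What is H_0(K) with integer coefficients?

Take the total order P < Q < R < S < T < U on the vertex set. Then K (dimension 2) consists of the simplices:

  0-simplices (6): P, Q, R, S, T, U
  1-simplices (12): PQ, PS, PT, PU, QS, QT, RS, RT, RU, ST, SU, TU
  2-simplices (6): PQS, PSU, PTU, QST, RST, RTU

Hence C_0 ≅ Z^6, C_1 ≅ Z^12, C_2 ≅ Z^6.

∂_1: C_1 → C_0 maps an edge to its endpoints' difference, ∂[p,q] = q − p.
The resulting 6×12 matrix has rank 5, and its Smith normal form has invariant factors (1,1,1,1,1).

Boundary ∂_2: C_2 → C_1 maps a triangle to the signed sum of its edges. For instance
  ∂QST = ST − QT + QS,
  ∂RST = ST − RT + RS.
The resulting 12×6 matrix has rank 6, and its Smith normal form has invariant factors (1,1,1,1,1,1).

From H_k ≅ ker(∂_k) / im(∂_{k+1}) we obtain:

  H_0: rank C_0 − rank ∂_1 = 6 − 5 = 1, and the invariant factors of ∂_1 are all 1, so H_0 = Z.

(K is a triangulation of the cylinder S^1 x I.)

H_0 = Z.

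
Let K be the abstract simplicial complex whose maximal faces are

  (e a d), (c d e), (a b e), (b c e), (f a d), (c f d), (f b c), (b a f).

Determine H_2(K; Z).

H_2 = Z.

Take the total order a < b < c < d < e < f on the vertex set. Then K (dimension 2) consists of the simplices:

  0-simplices (6): a, b, c, d, e, f
  1-simplices (12): ab, ad, ae, af, bc, be, bf, cd, ce, cf, de, df
  2-simplices (8): abe, abf, ade, adf, bce, bcf, cde, cdf

Hence C_0 ≅ Z^6, C_1 ≅ Z^12, C_2 ≅ Z^8.

Boundary ∂_1: C_1 → C_0 maps an edge to its endpoints' difference, ∂[p,q] = q − p. For instance
  ∂ce = e − c.
This gives a 6×12 integer matrix of rank 5; reducing to Smith normal form yields diagonal entries (1,1,1,1,1).

∂_2: C_2 → C_1 acts by ∂[p,q,r] = [q,r] − [p,r] + [p,q]. For instance
  ∂abe = be − ae + ab,
  ∂bce = ce − be + bc.
The resulting 12×8 matrix has rank 7, and its Smith normal form has invariant factors (1,1,1,1,1,1,1).

Reading off H_k = ker ∂_k / im ∂_{k+1}:

  H_2: rank ker ∂_2 − rank ∂_3 = (8 − 7) − 0 = 1, and there is no ∂_3, so H_2 = Z.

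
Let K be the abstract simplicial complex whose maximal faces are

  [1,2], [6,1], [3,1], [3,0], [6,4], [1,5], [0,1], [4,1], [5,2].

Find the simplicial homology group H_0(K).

H_0 = Z.

Order the vertices as 0 < 1 < 2 < 3 < 4 < 5 < 6. Listing each simplex with vertices in this order, K has dimension 1 with simplices:

  0-simplices (7): [0], [1], [2], [3], [4], [5], [6]
  1-simplices (9): [0,1], [0,3], [1,2], [1,3], [1,4], [1,5], [1,6], [2,5], [4,6]

so the chain groups are C_0 ≅ Z^7, C_1 ≅ Z^9.

The boundary map ∂_1: C_1 → C_0 maps an edge to its endpoints' difference, ∂[p,q] = q − p. For instance
  ∂[2,5] = [5] − [2].
As a 7×9 matrix over Z this has rank 6, with invariant factors (1,1,1,1,1,1).

Computing H_k = (kernel of ∂_k) / (image of ∂_{k+1}):

  H_0: rank C_0 − rank ∂_1 = 7 − 6 = 1, and the invariant factors of ∂_1 are all 1, so H_0 ≅ Z.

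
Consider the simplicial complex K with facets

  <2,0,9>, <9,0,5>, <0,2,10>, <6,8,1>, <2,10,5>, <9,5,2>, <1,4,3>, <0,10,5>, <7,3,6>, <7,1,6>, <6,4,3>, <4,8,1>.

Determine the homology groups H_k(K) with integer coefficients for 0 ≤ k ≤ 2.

Fix the vertex order 0 < 1 < 2 < 3 < 4 < 5 < 6 < 7 < 8 < 9 < 10 and write every simplex with vertices in increasing order. Then dim K = 2 and the simplices of K are:

  0-simplices (11): [0], [1], [2], [3], [4], [5], [6], [7], [8], [9], [10]
  1-simplices (21): [0,2], [0,5], [0,9], [0,10], [1,3], [1,4], [1,6], [1,7], [1,8], [2,5], [2,9], [2,10], [3,4], [3,6], [3,7], [4,6], [4,8], [5,9], [5,10], [6,7], [6,8]
  2-simplices (12): [0,2,9], [0,2,10], [0,5,9], [0,5,10], [1,3,4], [1,4,8], [1,6,7], [1,6,8], [2,5,9], [2,5,10], [3,4,6], [3,6,7]

giving chain groups C_0 ≅ Z^11, C_1 ≅ Z^21, C_2 ≅ Z^12.

Boundary ∂_1: C_1 → C_0 sends each edge [p,q] (with p < q) to q − p. For instance
  ∂[0,5] = [5] − [0].
This gives a 11×21 integer matrix of rank 9; reducing to Smith normal form yields diagonal entries (1,1,1,1,1,1,1,1,1).

Boundary ∂_2: C_2 → C_1 sends each 2-simplex [p,q,r] to [q,r] − [p,r] + [p,q]. For instance
  ∂[1,4,8] = [4,8] − [1,8] + [1,4],
  ∂[0,5,9] = [5,9] − [0,9] + [0,5].
As a 21×12 matrix over Z this has rank 11, with invariant factors (1,1,1,1,1,1,1,1,1,1,1).

Now H_k = ker ∂_k / im ∂_{k+1}, so:

  H_0: rank C_0 − rank ∂_1 = 11 − 9 = 2, and the invariant factors of ∂_1 are all 1, so H_0 ≅ Z^2.
  H_1: rank ker ∂_1 − rank ∂_2 = (21 − 9) − 11 = 1, and the invariant factors of ∂_2 are all 1, so H_1 ≅ Z.
  H_2: rank ker ∂_2 − rank ∂_3 = (12 − 11) − 0 = 1, and there is no ∂_3, so H_2 ≅ Z.

As a check, the Euler characteristic is 11 − 21 + 12 = 2, which agrees with 2 − 1 + 1 = 2.

H_0 ≅ Z^2,  H_1 ≅ Z,  H_2 ≅ Z.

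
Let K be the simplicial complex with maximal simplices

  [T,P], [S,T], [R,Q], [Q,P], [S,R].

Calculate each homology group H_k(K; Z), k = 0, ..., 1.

Take the total order P < Q < R < S < T on the vertex set. Then K (dimension 1) consists of the simplices:

  0-simplices (5): P, Q, R, S, T
  1-simplices (5): PQ, PT, QR, RS, ST

Hence C_0 ≅ Z^5, C_1 ≅ Z^5.

∂_1: C_1 → C_0 maps an edge to its endpoints' difference, ∂[p,q] = q − p.
This gives a 5×5 integer matrix of rank 4; reducing to Smith normal form yields diagonal entries (1,1,1,1).

From H_k ≅ ker(∂_k) / im(∂_{k+1}) we obtain:

  H_0: rank C_0 − rank ∂_1 = 5 − 4 = 1, and the invariant factors of ∂_1 are all 1, so H_0 ≅ Z.
  H_1: rank ker ∂_1 − rank ∂_2 = (5 − 4) − 0 = 1, and there is no ∂_2, so H_1 ≅ Z.

As a check, the Euler characteristic is 5 − 5 = 0, which agrees with 1 − 1 = 0.

H_0 = Z,  H_1 = Z.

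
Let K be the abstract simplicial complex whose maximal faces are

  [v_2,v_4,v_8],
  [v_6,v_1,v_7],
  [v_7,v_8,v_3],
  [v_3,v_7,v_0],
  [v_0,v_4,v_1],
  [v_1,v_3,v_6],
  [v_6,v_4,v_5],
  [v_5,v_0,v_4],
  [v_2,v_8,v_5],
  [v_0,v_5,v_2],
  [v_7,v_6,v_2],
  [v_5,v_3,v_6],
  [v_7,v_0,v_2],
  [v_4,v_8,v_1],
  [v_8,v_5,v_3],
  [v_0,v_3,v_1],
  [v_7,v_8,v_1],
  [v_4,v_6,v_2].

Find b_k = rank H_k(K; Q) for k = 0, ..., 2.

K has 9 vertices, 27 edges, 18 triangles.
rank ∂_0 = 0, rank ∂_1 = 8 ⇒ b_0 = 9 − 0 − 8 = 1; all invariant factors of ∂_1 are 1 so no torsion. So H_0 ≅ Z.
rank ∂_1 = 8, rank ∂_2 = 18 ⇒ b_1 = 27 − 8 − 18 = 1; ∂_2 has invariant factor(s) [2] giving torsion. So H_1 ≅ Z ⊕ Z/2.
rank ∂_2 = 18, rank ∂_3 = 0 ⇒ b_2 = 18 − 18 − 0 = 0. So H_2 ≅ 0.

b_0 = 1, b_1 = 1, b_2 = 0.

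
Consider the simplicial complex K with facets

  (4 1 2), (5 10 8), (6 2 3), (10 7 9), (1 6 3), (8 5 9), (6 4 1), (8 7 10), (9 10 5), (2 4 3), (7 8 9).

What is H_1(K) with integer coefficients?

We work with the vertex ordering 1 < 2 < 3 < 4 < 5 < 6 < 7 < 8 < 9 < 10. The simplices of K, each written with vertices in increasing order, are:

  0-simplices (10): [1], [2], [3], [4], [5], [6], [7], [8], [9], [10]
  1-simplices (19): [1,2], [1,3], [1,4], [1,6], [2,3], [2,4], [2,6], [3,4], [3,6], [4,6], [5,8], [5,9], [5,10], [7,8], [7,9], [7,10], [8,9], [8,10], [9,10]
  2-simplices (11): [1,2,4], [1,3,6], [1,4,6], [2,3,4], [2,3,6], [5,8,9], [5,8,10], [5,9,10], [7,8,9], [7,8,10], [7,9,10]

so the chain groups are C_0 ≅ Z^10, C_1 ≅ Z^19, C_2 ≅ Z^11.

Boundary ∂_1: C_1 → C_0 sends each edge [p,q] (with p < q) to q − p. For instance
  ∂[7,10] = [10] − [7].
As a 10×19 matrix over Z this has rank 8, with invariant factors (1,1,1,1,1,1,1,1).

The boundary map ∂_2: C_2 → C_1 acts by ∂[p,q,r] = [q,r] − [p,r] + [p,q]. For instance
  ∂[1,2,4] = [2,4] − [1,4] + [1,2],
  ∂[7,8,9] = [8,9] − [7,9] + [7,8].
This gives a 19×11 integer matrix of rank 10; reducing to Smith normal form yields diagonal entries (1,1,1,1,1,1,1,1,1,1).

Now H_k = ker ∂_k / im ∂_{k+1}, so:

  H_1: rank ker ∂_1 − rank ∂_2 = (19 − 8) − 10 = 1, and the invariant factors of ∂_2 are all 1, so H_1 = Z.

(K is a triangulation of the disjoint union of the Möbius band and the 2-sphere S^2.)

H_1 = Z.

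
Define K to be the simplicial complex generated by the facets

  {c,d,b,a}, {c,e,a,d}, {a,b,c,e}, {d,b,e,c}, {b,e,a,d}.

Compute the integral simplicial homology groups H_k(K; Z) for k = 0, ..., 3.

H_0 ≅ Z,  H_1 = 0,  H_2 = 0,  H_3 ≅ Z.

We work with the vertex ordering a < b < c < d < e. The simplices of K, each written with vertices in increasing order, are:

  0-simplices (5): a, b, c, d, e
  1-simplices (10): ab, ac, ad, ae, bc, bd, be, cd, ce, de
  2-simplices (10): abc, abd, abe, acd, ace, ade, bcd, bce, bde, cde
  3-simplices (5): abcd, abce, abde, acde, bcde

Hence C_0 ≅ Z^5, C_1 ≅ Z^10, C_2 ≅ Z^10, C_3 ≅ Z^5.

∂_1: C_1 → C_0 sends each edge [p,q] (with p < q) to q − p. For instance
  ∂ce = e − c.
As a 5×10 matrix over Z this has rank 4, with invariant factors (1,1,1,1).

Boundary ∂_2: C_2 → C_1 acts by ∂[p,q,r] = [q,r] − [p,r] + [p,q]. For instance
  ∂bcd = cd − bd + bc,
  ∂ade = de − ae + ad.
The 10×10 boundary matrix has rank 6 and Smith normal form diag(1,1,1,1,1,1).

∂_3: C_3 → C_2 sends each 3-simplex σ to the alternating sum Σ_i (−1)^i (σ with its i-th vertex removed). For instance
  ∂acde = cde − ade + ace − acd,
  ∂abce = bce − ace + abe − abc.
The 10×5 boundary matrix has rank 4 and Smith normal form diag(1,1,1,1).

Computing H_k = (kernel of ∂_k) / (image of ∂_{k+1}):

  H_0: rank C_0 − rank ∂_1 = 5 − 4 = 1, and the invariant factors of ∂_1 are all 1, so H_0 ≅ Z.
  H_1: rank ker ∂_1 − rank ∂_2 = (10 − 4) − 6 = 0, and the invariant factors of ∂_2 are all 1, so H_1 ≅ 0.
  H_2: rank ker ∂_2 − rank ∂_3 = (10 − 6) − 4 = 0, and the invariant factors of ∂_3 are all 1, so H_2 ≅ 0.
  H_3: rank ker ∂_3 − rank ∂_4 = (5 − 4) − 0 = 1, and there is no ∂_4, so H_3 ≅ Z.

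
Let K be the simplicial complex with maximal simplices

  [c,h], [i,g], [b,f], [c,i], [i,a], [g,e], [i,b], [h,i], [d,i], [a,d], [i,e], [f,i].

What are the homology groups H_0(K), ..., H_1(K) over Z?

K has 9 vertices, 12 edges.
rank ∂_0 = 0, rank ∂_1 = 8 ⇒ b_0 = 9 − 0 − 8 = 1; all invariant factors of ∂_1 are 1 so no torsion. So H_0 = Z.
rank ∂_1 = 8, rank ∂_2 = 0 ⇒ b_1 = 12 − 8 − 0 = 4. So H_1 = Z^4.

H_0 = Z,  H_1 = Z^4.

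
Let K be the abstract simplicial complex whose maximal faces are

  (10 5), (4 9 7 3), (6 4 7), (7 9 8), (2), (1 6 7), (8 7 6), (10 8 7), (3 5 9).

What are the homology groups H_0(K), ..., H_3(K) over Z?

We work with the vertex ordering 1 < 2 < 3 < 4 < 5 < 6 < 7 < 8 < 9 < 10. The simplices of K, each written with vertices in increasing order, are:

  0-simplices (10): [1], [2], [3], [4], [5], [6], [7], [8], [9], [10]
  1-simplices (18): [1,6], [1,7], [3,4], [3,5], [3,7], [3,9], [4,6], [4,7], [4,9], [5,9], [5,10], [6,7], [6,8], [7,8], [7,9], [7,10], [8,9], [8,10]
  2-simplices (10): [1,6,7], [3,4,7], [3,4,9], [3,5,9], [3,7,9], [4,6,7], [4,7,9], [6,7,8], [7,8,9], [7,8,10]
  3-simplices (1): [3,4,7,9]

giving chain groups C_0 ≅ Z^10, C_1 ≅ Z^18, C_2 ≅ Z^10, C_3 ≅ Z^1.

Boundary ∂_1: C_1 → C_0 sends each edge [p,q] (with p < q) to q − p. For instance
  ∂[1,7] = [7] − [1].
The resulting 10×18 matrix has rank 8, and its Smith normal form has invariant factors (1,1,1,1,1,1,1,1).

∂_2: C_2 → C_1 maps a triangle to the signed sum of its edges. For instance
  ∂[4,6,7] = [6,7] − [4,7] + [4,6],
  ∂[3,7,9] = [7,9] − [3,9] + [3,7].
This gives a 18×10 integer matrix of rank 9; reducing to Smith normal form yields diagonal entries (1,1,1,1,1,1,1,1,1).

Boundary ∂_3: C_3 → C_2 sends each 3-simplex σ to the alternating sum Σ_i (−1)^i (σ with its i-th vertex removed). For instance
  ∂[3,4,7,9] = [4,7,9] − [3,7,9] + [3,4,9] − [3,4,7].
The 10×1 boundary matrix has rank 1 and Smith normal form diag(1).

From H_k ≅ ker(∂_k) / im(∂_{k+1}) we obtain:

  H_0: rank C_0 − rank ∂_1 = 10 − 8 = 2, and the invariant factors of ∂_1 are all 1, so H_0 = Z^2.
  H_1: rank ker ∂_1 − rank ∂_2 = (18 − 8) − 9 = 1, and the invariant factors of ∂_2 are all 1, so H_1 = Z.
  H_2: rank ker ∂_2 − rank ∂_3 = (10 − 9) − 1 = 0, and the invariant factors of ∂_3 are all 1, so H_2 = 0.
  H_3: rank ker ∂_3 − rank ∂_4 = (1 − 1) − 0 = 0, and there is no ∂_4, so H_3 = 0.

As a check, the Euler characteristic is 10 − 18 + 10 − 1 = 1, which agrees with 2 − 1 + 0 − 0 = 1.

H_0 = Z^2,  H_1 = Z,  H_2 = 0,  H_3 = 0.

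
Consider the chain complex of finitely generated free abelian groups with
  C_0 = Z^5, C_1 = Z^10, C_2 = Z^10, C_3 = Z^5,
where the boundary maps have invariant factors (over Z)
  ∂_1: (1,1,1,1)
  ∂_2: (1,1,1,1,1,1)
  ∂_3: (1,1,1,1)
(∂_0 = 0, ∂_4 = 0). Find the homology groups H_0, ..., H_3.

H_0: b_0 = 5 − 0 − 4 = 1; torsion from ∂_1 factors > 1: none. So H_0 = Z.
H_1: b_1 = 10 − 4 − 6 = 0; torsion from ∂_2 factors > 1: none. So H_1 = 0.
H_2: b_2 = 10 − 6 − 4 = 0; torsion from ∂_3 factors > 1: none. So H_2 = 0.
H_3: b_3 = 5 − 4 − 0 = 1; torsion from ∂_4 factors > 1: none. So H_3 = Z.

H_0 = Z,  H_1 = 0,  H_2 = 0,  H_3 = Z.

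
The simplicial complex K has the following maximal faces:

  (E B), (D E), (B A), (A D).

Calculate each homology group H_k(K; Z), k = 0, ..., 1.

H_0 = Z,  H_1 = Z.

We work with the vertex ordering A < B < D < E. The simplices of K, each written with vertices in increasing order, are:

  0-simplices (4): A, B, D, E
  1-simplices (4): AB, AD, BE, DE

Hence C_0 ≅ Z^4, C_1 ≅ Z^4.

Boundary ∂_1: C_1 → C_0 sends each edge [p,q] (with p < q) to q − p.
The resulting 4×4 matrix has rank 3, and its Smith normal form has invariant factors (1,1,1).

From H_k ≅ ker(∂_k) / im(∂_{k+1}) we obtain:

  H_0: rank C_0 − rank ∂_1 = 4 − 3 = 1, and the invariant factors of ∂_1 are all 1, so H_0 ≅ Z.
  H_1: rank ker ∂_1 − rank ∂_2 = (4 − 3) − 0 = 1, and there is no ∂_2, so H_1 ≅ Z.

As a check, the Euler characteristic is 4 − 4 = 0, which agrees with 1 − 1 = 0.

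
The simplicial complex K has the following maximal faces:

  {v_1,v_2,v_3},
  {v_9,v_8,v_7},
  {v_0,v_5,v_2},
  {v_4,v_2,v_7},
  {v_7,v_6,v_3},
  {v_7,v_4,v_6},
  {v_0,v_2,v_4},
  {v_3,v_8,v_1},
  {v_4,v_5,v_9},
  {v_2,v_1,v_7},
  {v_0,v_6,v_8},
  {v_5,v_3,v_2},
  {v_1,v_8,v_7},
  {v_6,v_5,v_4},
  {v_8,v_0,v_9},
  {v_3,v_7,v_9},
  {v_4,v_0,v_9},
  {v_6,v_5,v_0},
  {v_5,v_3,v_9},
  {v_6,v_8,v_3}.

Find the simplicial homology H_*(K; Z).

Order the vertices as v_0 < v_1 < v_2 < v_3 < v_4 < v_5 < v_6 < v_7 < v_8 < v_9. Listing each simplex with vertices in this order, K has dimension 2 with simplices:

  0-simplices (10): [v_0], [v_1], [v_2], [v_3], [v_4], [v_5], [v_6], [v_7], [v_8], [v_9]
  1-simplices (30): (30 of them)
  2-simplices (20): (20 of them)

so the chain groups are C_0 ≅ Z^10, C_1 ≅ Z^30, C_2 ≅ Z^20.

∂_1: C_1 → C_0 maps an edge to its endpoints' difference, ∂[p,q] = q − p. For instance
  ∂[v_3,v_8] = [v_8] − [v_3].
As a 10×30 matrix over Z this has rank 9, with invariant factors (1,1,1,1,1,1,1,1,1).

The boundary map ∂_2: C_2 → C_1 sends each 2-simplex [p,q,r] to [q,r] − [p,r] + [p,q]. For instance
  ∂[v_2,v_3,v_5] = [v_3,v_5] − [v_2,v_5] + [v_2,v_3],
  ∂[v_0,v_2,v_4] = [v_2,v_4] − [v_0,v_4] + [v_0,v_2].
This gives a 30×20 integer matrix of rank 20; reducing to Smith normal form yields diagonal entries (1,1,1,1,1,1,1,1,1,1,1,1,1,1,1,1,1,1,1,2).

Reading off H_k = ker ∂_k / im ∂_{k+1}:

  H_0: rank C_0 − rank ∂_1 = 10 − 9 = 1, and the invariant factors of ∂_1 are all 1, so H_0 ≅ Z.
  H_1: rank ker ∂_1 − rank ∂_2 = (30 − 9) − 20 = 1, and ∂_2 has invariant factor 2 > 1, so H_1 ≅ Z ⊕ Z_2.
  H_2: rank ker ∂_2 − rank ∂_3 = (20 − 20) − 0 = 0, and there is no ∂_3, so H_2 ≅ 0.

(K is a triangulation of the Klein bottle.)

H_0 = Z,  H_1 = Z ⊕ Z_2,  H_2 = 0.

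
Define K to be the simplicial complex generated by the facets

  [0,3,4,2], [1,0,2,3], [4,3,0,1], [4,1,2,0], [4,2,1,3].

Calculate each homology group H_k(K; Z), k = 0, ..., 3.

H_0 ≅ Z,  H_1 = 0,  H_2 = 0,  H_3 ≅ Z.

We work with the vertex ordering 0 < 1 < 2 < 3 < 4. The simplices of K, each written with vertices in increasing order, are:

  0-simplices (5): [0], [1], [2], [3], [4]
  1-simplices (10): [0,1], [0,2], [0,3], [0,4], [1,2], [1,3], [1,4], [2,3], [2,4], [3,4]
  2-simplices (10): [0,1,2], [0,1,3], [0,1,4], [0,2,3], [0,2,4], [0,3,4], [1,2,3], [1,2,4], [1,3,4], [2,3,4]
  3-simplices (5): [0,1,2,3], [0,1,2,4], [0,1,3,4], [0,2,3,4], [1,2,3,4]

Hence C_0 ≅ Z^5, C_1 ≅ Z^10, C_2 ≅ Z^10, C_3 ≅ Z^5.

Boundary ∂_1: C_1 → C_0 sends each edge [p,q] (with p < q) to q − p.
As a 5×10 matrix over Z this has rank 4, with invariant factors (1,1,1,1).

∂_2: C_2 → C_1 acts by ∂[p,q,r] = [q,r] − [p,r] + [p,q]. For instance
  ∂[0,2,4] = [2,4] − [0,4] + [0,2],
  ∂[0,3,4] = [3,4] − [0,4] + [0,3].
The 10×10 boundary matrix has rank 6 and Smith normal form diag(1,1,1,1,1,1).

The boundary map ∂_3: C_3 → C_2 sends each 3-simplex σ to the alternating sum Σ_i (−1)^i (σ with its i-th vertex removed). For instance
  ∂[0,1,3,4] = [1,3,4] − [0,3,4] + [0,1,4] − [0,1,3],
  ∂[0,2,3,4] = [2,3,4] − [0,3,4] + [0,2,4] − [0,2,3].
The 10×5 boundary matrix has rank 4 and Smith normal form diag(1,1,1,1).

Now H_k = ker ∂_k / im ∂_{k+1}, so:

  H_0: rank C_0 − rank ∂_1 = 5 − 4 = 1, and the invariant factors of ∂_1 are all 1, so H_0 ≅ Z.
  H_1: rank ker ∂_1 − rank ∂_2 = (10 − 4) − 6 = 0, and the invariant factors of ∂_2 are all 1, so H_1 ≅ 0.
  H_2: rank ker ∂_2 − rank ∂_3 = (10 − 6) − 4 = 0, and the invariant factors of ∂_3 are all 1, so H_2 ≅ 0.
  H_3: rank ker ∂_3 − rank ∂_4 = (5 − 4) − 0 = 1, and there is no ∂_4, so H_3 ≅ Z.

As a check, the Euler characteristic is 5 − 10 + 10 − 5 = 0, which agrees with 1 − 0 + 0 − 1 = 0.
(K is a triangulation of the 3-sphere S^3.)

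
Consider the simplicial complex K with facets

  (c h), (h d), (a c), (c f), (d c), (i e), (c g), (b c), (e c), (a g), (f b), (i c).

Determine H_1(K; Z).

Order the vertices as a < b < c < d < e < f < g < h < i. Listing each simplex with vertices in this order, K has dimension 1 with simplices:

  0-simplices (9): a, b, c, d, e, f, g, h, i
  1-simplices (12): ac, ag, bc, bf, cd, ce, cf, cg, ch, ci, dh, ei

so the chain groups are C_0 ≅ Z^9, C_1 ≅ Z^12.

∂_1: C_1 → C_0 maps an edge to its endpoints' difference, ∂[p,q] = q − p. For instance
  ∂ag = g − a.
The resulting 9×12 matrix has rank 8, and its Smith normal form has invariant factors (1,1,1,1,1,1,1,1).

From H_k ≅ ker(∂_k) / im(∂_{k+1}) we obtain:

  H_1: rank ker ∂_1 − rank ∂_2 = (12 − 8) − 0 = 4, and there is no ∂_2, so H_1 = Z^4.

H_1 ≅ Z^4.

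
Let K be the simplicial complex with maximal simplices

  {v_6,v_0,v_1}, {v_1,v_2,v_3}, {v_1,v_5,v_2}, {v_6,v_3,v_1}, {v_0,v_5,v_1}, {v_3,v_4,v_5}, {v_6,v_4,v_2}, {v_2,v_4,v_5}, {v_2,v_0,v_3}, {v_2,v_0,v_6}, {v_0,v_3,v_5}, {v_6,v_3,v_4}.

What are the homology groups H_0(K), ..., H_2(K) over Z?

Order the vertices as v_0 < v_1 < v_2 < v_3 < v_4 < v_5 < v_6. Listing each simplex with vertices in this order, K has dimension 2 with simplices:

  0-simplices (7): [v_0], [v_1], [v_2], [v_3], [v_4], [v_5], [v_6]
  1-simplices (18): (18 of them)
  2-simplices (12): (12 of them)

so the chain groups are C_0 ≅ Z^7, C_1 ≅ Z^18, C_2 ≅ Z^12.

∂_1: C_1 → C_0 sends each edge [p,q] (with p < q) to q − p. For instance
  ∂[v_2,v_6] = [v_6] − [v_2].
The 7×18 boundary matrix has rank 6 and Smith normal form diag(1,1,1,1,1,1).

Boundary ∂_2: C_2 → C_1 maps a triangle to the signed sum of its edges. For instance
  ∂[v_0,v_2,v_6] = [v_2,v_6] − [v_0,v_6] + [v_0,v_2],
  ∂[v_1,v_2,v_3] = [v_2,v_3] − [v_1,v_3] + [v_1,v_2].
As a 18×12 matrix over Z this has rank 12, with invariant factors (1,1,1,1,1,1,1,1,1,1,1,2).

From H_k ≅ ker(∂_k) / im(∂_{k+1}) we obtain:

  H_0: rank C_0 − rank ∂_1 = 7 − 6 = 1, and the invariant factors of ∂_1 are all 1, so H_0 ≅ Z.
  H_1: rank ker ∂_1 − rank ∂_2 = (18 − 6) − 12 = 0, and ∂_2 has invariant factor 2 > 1, so H_1 ≅ Z/2.
  H_2: rank ker ∂_2 − rank ∂_3 = (12 − 12) − 0 = 0, and there is no ∂_3, so H_2 ≅ 0.

H_0 ≅ Z,  H_1 ≅ Z/2,  H_2 = 0.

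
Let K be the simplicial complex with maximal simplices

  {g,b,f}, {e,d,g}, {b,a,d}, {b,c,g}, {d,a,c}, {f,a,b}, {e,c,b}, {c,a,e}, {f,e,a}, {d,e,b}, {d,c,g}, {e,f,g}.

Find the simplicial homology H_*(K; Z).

Take the total order a < b < c < d < e < f < g on the vertex set. Then K (dimension 2) consists of the simplices:

  0-simplices (7): a, b, c, d, e, f, g
  1-simplices (18): ab, ac, ad, ae, af, bc, bd, be, bf, bg, cd, ce, cg, de, dg, ef, eg, fg
  2-simplices (12): abd, abf, acd, ace, aef, bce, bcg, bde, bfg, cdg, deg, efg

giving chain groups C_0 ≅ Z^7, C_1 ≅ Z^18, C_2 ≅ Z^12.

Boundary ∂_1: C_1 → C_0 maps an edge to its endpoints' difference, ∂[p,q] = q − p.
The 7×18 boundary matrix has rank 6 and Smith normal form diag(1,1,1,1,1,1).

The boundary map ∂_2: C_2 → C_1 maps a triangle to the signed sum of its edges. For instance
  ∂cdg = dg − cg + cd,
  ∂acd = cd − ad + ac.
The resulting 18×12 matrix has rank 12, and its Smith normal form has invariant factors (1,1,1,1,1,1,1,1,1,1,1,2).

Reading off H_k = ker ∂_k / im ∂_{k+1}:

  H_0: rank C_0 − rank ∂_1 = 7 − 6 = 1, and the invariant factors of ∂_1 are all 1, so H_0 = Z.
  H_1: rank ker ∂_1 − rank ∂_2 = (18 − 6) − 12 = 0, and ∂_2 has invariant factor 2 > 1, so H_1 = Z_2.
  H_2: rank ker ∂_2 − rank ∂_3 = (12 − 12) − 0 = 0, and there is no ∂_3, so H_2 = 0.

(K is a triangulation of the real projective plane RP^2.)

H_0 ≅ Z,  H_1 ≅ Z_2,  H_2 = 0.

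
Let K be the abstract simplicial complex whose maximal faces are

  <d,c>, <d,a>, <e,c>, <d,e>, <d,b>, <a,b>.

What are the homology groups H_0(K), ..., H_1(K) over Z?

H_0 = Z,  H_1 = Z^2.

K has 5 vertices, 6 edges.
rank ∂_0 = 0, rank ∂_1 = 4 ⇒ b_0 = 5 − 0 − 4 = 1; all invariant factors of ∂_1 are 1 so no torsion. So H_0 ≅ Z.
rank ∂_1 = 4, rank ∂_2 = 0 ⇒ b_1 = 6 − 4 − 0 = 2. So H_1 ≅ Z^2.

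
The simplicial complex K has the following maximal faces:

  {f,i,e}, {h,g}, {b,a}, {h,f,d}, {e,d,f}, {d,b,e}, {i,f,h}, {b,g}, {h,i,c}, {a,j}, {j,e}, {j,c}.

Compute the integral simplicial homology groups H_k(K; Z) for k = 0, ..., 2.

H_0 ≅ Z,  H_1 ≅ Z^3,  H_2 = 0.

Order the vertices as a < b < c < d < e < f < g < h < i < j. Listing each simplex with vertices in this order, K has dimension 2 with simplices:

  0-simplices (10): a, b, c, d, e, f, g, h, i, j
  1-simplices (18): ab, aj, bd, be, bg, ch, ci, cj, de, df, dh, ef, ei, ej, fh, fi, gh, hi
  2-simplices (6): bde, chi, def, dfh, efi, fhi

giving chain groups C_0 ≅ Z^10, C_1 ≅ Z^18, C_2 ≅ Z^6.

Boundary ∂_1: C_1 → C_0 maps an edge to its endpoints' difference, ∂[p,q] = q − p. For instance
  ∂ej = j − e.
As a 10×18 matrix over Z this has rank 9, with invariant factors (1,1,1,1,1,1,1,1,1).

∂_2: C_2 → C_1 acts by ∂[p,q,r] = [q,r] − [p,r] + [p,q]. For instance
  ∂bde = de − be + bd,
  ∂efi = fi − ei + ef.
As a 18×6 matrix over Z this has rank 6, with invariant factors (1,1,1,1,1,1).

Computing H_k = (kernel of ∂_k) / (image of ∂_{k+1}):

  H_0: rank C_0 − rank ∂_1 = 10 − 9 = 1, and the invariant factors of ∂_1 are all 1, so H_0 ≅ Z.
  H_1: rank ker ∂_1 − rank ∂_2 = (18 − 9) − 6 = 3, and the invariant factors of ∂_2 are all 1, so H_1 ≅ Z^3.
  H_2: rank ker ∂_2 − rank ∂_3 = (6 − 6) − 0 = 0, and there is no ∂_3, so H_2 ≅ 0.

As a check, the Euler characteristic is 10 − 18 + 6 = -2, which agrees with 1 − 3 + 0 = -2.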